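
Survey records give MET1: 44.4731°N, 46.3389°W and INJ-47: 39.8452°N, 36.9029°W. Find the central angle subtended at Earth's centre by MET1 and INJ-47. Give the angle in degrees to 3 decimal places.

Δφ = -4.6279°,  Δλ = 9.4360°
a = sin²(Δφ/2) + cos φ₁ cos φ₂ sin²(Δλ/2) = 0.005337
c = 2·arcsin(√a) = 0.146235 rad = 8.3787°

8.379°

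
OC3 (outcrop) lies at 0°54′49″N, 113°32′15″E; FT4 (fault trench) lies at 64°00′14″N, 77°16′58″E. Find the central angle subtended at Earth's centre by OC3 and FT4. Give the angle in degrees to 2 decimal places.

OC3: φ = +0.91361°, λ = +113.53750°
FT4: φ = +64.00389°, λ = +77.28278°
Δφ = 63.0903°,  Δλ = -36.2547°
a = sin²(Δφ/2) + cos φ₁ cos φ₂ sin²(Δλ/2) = 0.316131
c = 2·arcsin(√a) = 1.194221 rad = 68.4238°

68.42°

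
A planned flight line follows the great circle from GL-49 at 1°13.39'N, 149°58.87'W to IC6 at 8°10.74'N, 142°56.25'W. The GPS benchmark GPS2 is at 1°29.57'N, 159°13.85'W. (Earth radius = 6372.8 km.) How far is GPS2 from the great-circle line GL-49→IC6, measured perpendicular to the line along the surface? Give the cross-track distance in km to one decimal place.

747.9 km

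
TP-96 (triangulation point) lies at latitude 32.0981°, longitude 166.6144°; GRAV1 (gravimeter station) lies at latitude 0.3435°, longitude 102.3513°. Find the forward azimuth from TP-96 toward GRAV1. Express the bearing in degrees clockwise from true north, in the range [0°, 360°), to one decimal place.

255.9°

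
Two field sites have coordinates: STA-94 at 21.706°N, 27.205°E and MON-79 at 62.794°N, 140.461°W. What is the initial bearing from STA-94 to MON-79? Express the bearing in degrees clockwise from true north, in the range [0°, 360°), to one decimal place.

Δλ = -167.6660°
y = sin Δλ · cos φ₂ = -0.097661
x = cos φ₁ sin φ₂ − sin φ₁ cos φ₂ cos Δλ = 0.991493
θ = atan2(y, x) = -5.6254° → 354.3746° (mod 360°)

354.4°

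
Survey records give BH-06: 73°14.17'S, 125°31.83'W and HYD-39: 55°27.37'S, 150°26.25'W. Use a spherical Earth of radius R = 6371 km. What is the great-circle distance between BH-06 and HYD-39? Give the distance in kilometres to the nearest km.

BH-06: φ = -73.23617°, λ = -125.53050°
HYD-39: φ = -55.45617°, λ = -150.43750°
Δφ = 17.7800°,  Δλ = -24.9070°
a = sin²(Δφ/2) + cos φ₁ cos φ₂ sin²(Δλ/2) = 0.031488
c = 2·arcsin(√a) = 0.356784 rad = 20.4422°
d = R·c = 6371 × 0.356784 = 2273.1 km

2273 km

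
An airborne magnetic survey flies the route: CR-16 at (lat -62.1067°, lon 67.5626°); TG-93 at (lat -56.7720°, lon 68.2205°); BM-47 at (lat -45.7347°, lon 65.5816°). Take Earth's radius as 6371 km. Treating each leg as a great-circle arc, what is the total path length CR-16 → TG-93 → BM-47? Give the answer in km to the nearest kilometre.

1835 km

CR-16→TG-93: c = 0.093290 rad, d = 594.35 km
TG-93→BM-47: c = 0.194744 rad, d = 1240.72 km
Total = 594.35 + 1240.72 = 1835.07 km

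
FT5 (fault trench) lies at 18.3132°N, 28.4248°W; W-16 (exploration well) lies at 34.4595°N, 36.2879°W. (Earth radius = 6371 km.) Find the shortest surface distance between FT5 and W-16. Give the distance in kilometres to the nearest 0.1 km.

Δφ = 16.1463°,  Δλ = -7.8631°
a = sin²(Δφ/2) + cos φ₁ cos φ₂ sin²(Δλ/2) = 0.023403
c = 2·arcsin(√a) = 0.307164 rad = 17.5992°
d = R·c = 6371 × 0.307164 = 1956.9 km

1956.9 km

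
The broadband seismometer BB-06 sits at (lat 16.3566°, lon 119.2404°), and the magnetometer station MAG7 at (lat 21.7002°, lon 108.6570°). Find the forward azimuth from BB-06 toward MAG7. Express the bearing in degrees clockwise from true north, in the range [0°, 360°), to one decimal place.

Δλ = -10.5834°
y = sin Δλ · cos φ₂ = -0.170650
x = cos φ₁ sin φ₂ − sin φ₁ cos φ₂ cos Δλ = 0.097579
θ = atan2(y, x) = -60.2387° → 299.7613° (mod 360°)

299.8°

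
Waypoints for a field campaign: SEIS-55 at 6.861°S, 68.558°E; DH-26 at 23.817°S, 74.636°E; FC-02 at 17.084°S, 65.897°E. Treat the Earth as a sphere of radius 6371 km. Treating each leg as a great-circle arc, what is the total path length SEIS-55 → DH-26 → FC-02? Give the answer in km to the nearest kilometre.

SEIS-55→DH-26: c = 0.312970 rad, d = 1993.93 km
DH-26→FC-02: c = 0.184918 rad, d = 1178.11 km
Total = 1993.93 + 1178.11 = 3172.05 km

3172 km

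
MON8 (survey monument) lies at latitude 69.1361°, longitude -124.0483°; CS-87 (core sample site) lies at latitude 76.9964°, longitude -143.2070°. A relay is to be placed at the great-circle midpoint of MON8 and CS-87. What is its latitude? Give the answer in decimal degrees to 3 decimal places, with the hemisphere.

Bx = cos φ₂ cos Δλ = 0.212550,  By = cos φ₂ sin Δλ = -0.073846
φₘ = atan2(sin φ₁ + sin φ₂, √((cos φ₁ + Bx)² + By²)) = 73.27769°
λₘ = λ₁ + atan2(By, cos φ₁ + Bx) = -131.44679°

73.278°N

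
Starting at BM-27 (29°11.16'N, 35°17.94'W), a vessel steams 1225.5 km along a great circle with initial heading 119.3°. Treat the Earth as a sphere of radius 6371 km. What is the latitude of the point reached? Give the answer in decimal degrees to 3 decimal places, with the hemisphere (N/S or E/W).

23.389°N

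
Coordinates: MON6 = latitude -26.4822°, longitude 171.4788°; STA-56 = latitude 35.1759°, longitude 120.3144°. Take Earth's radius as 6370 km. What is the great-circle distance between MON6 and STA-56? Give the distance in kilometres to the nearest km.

Δφ = 61.6581°,  Δλ = -51.1644°
a = sin²(Δφ/2) + cos φ₁ cos φ₂ sin²(Δλ/2) = 0.399049
c = 2·arcsin(√a) = 1.367497 rad = 78.3518°
d = R·c = 6370 × 1.367497 = 8711.0 km

8711 km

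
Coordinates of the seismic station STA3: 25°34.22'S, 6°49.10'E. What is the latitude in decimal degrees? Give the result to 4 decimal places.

25° + 34.22′/60 = 25 + 0.57033 = 25.5703°

25.5703°S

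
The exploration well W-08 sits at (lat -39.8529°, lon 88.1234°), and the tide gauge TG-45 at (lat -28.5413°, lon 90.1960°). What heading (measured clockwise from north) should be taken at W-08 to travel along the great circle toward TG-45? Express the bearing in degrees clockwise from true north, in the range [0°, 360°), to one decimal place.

9.2°

Δλ = 2.0726°
y = sin Δλ · cos φ₂ = 0.031771
x = cos φ₁ sin φ₂ − sin φ₁ cos φ₂ cos Δλ = 0.195776
θ = atan2(y, x) = 9.2176° → 9.2176° (mod 360°)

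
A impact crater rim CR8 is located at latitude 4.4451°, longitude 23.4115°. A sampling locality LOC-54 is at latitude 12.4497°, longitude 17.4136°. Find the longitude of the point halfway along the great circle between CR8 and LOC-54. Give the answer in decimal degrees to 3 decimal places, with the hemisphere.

Bx = cos φ₂ cos Δλ = 0.971140,  By = cos φ₂ sin Δλ = -0.102035
φₘ = atan2(sin φ₁ + sin φ₂, √((cos φ₁ + Bx)² + By²)) = 8.45882°
λₘ = λ₁ + atan2(By, cos φ₁ + Bx) = 20.44374°

20.444°E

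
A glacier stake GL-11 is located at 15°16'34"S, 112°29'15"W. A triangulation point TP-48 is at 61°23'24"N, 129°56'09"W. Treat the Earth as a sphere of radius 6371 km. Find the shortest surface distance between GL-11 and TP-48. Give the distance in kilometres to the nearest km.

8664 km

GL-11: φ = -15.27611°, λ = -112.48750°
TP-48: φ = +61.39000°, λ = -129.93583°
Δφ = 76.6661°,  Δλ = -17.4483°
a = sin²(Δφ/2) + cos φ₁ cos φ₂ sin²(Δλ/2) = 0.395314
c = 2·arcsin(√a) = 1.359865 rad = 77.9145°
d = R·c = 6371 × 1.359865 = 8663.7 km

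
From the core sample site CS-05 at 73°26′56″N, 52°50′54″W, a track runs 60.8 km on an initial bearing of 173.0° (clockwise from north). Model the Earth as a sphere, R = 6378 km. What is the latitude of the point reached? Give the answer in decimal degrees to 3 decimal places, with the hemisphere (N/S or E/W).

72.907°N

CS-05: φ = +73.44889°, λ = -52.84833°
δ = d/R = 60.8/6378 = 0.009533 rad
φ₂ = arcsin(sin φ₁ cos δ + cos φ₁ sin δ cos θ)
   = arcsin(0.95857·0.99995 + 0.28487·0.00953·-0.99255) = 72.90665°
λ₂ = λ₁ + atan2(sin θ sin δ cos φ₁, cos δ − sin φ₁ sin φ₂) = -52.62188°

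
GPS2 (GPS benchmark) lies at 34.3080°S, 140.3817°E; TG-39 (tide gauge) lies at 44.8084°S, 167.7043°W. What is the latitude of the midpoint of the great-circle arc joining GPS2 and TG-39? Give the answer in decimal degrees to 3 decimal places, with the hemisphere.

42.555°S

Bx = cos φ₂ cos Δλ = 0.437630,  By = cos φ₂ sin Δλ = 0.558412
φₘ = atan2(sin φ₁ + sin φ₂, √((cos φ₁ + Bx)² + By²)) = -42.55490°
λₘ = λ₁ + atan2(By, cos φ₁ + Bx) = 164.22252°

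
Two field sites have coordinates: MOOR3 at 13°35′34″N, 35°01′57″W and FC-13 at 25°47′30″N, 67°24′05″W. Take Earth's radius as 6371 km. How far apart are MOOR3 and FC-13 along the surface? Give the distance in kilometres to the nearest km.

3637 km

MOOR3: φ = +13.59278°, λ = -35.03250°
FC-13: φ = +25.79167°, λ = -67.40139°
Δφ = 12.1989°,  Δλ = -32.3689°
a = sin²(Δφ/2) + cos φ₁ cos φ₂ sin²(Δλ/2) = 0.079282
c = 2·arcsin(√a) = 0.570861 rad = 32.7079°
d = R·c = 6371 × 0.570861 = 3637.0 km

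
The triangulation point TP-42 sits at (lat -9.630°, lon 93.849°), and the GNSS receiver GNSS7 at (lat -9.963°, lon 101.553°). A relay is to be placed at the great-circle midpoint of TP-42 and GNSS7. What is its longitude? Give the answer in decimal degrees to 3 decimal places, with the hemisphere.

97.699°E

Bx = cos φ₂ cos Δλ = 0.976030,  By = cos φ₂ sin Δλ = 0.132034
φₘ = atan2(sin φ₁ + sin φ₂, √((cos φ₁ + Bx)² + By²)) = -9.81825°
λₘ = λ₁ + atan2(By, cos φ₁ + Bx) = 97.69906°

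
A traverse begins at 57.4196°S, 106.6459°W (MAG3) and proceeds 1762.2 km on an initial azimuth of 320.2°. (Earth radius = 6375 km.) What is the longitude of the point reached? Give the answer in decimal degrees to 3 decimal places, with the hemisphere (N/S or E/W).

δ = d/R = 1762.2/6375 = 0.276424 rad
φ₂ = arcsin(sin φ₁ cos δ + cos φ₁ sin δ cos θ)
   = arcsin(-0.84264·0.96204 + 0.53848·0.27292·0.76828) = -44.24601°
λ₂ = λ₁ + atan2(sin θ sin δ cos φ₁, cos δ − sin φ₁ sin φ₂) = -120.76098°

120.761°W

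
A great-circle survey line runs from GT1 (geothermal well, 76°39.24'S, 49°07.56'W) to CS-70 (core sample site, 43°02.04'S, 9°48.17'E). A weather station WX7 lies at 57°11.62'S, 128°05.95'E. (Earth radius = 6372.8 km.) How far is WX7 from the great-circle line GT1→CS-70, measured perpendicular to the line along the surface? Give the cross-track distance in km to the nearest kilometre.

GT1: φ = -76.65400°, λ = -49.12600°
CS-70: φ = -43.03400°, λ = +9.80283°
WX7: φ = -57.19367°, λ = +128.09917°
δ₁₃ = central angle GT1→WX7 = 0.805307 rad  (haversine)
θ₁₃ = bearing GT1→WX7 = 177.915°,  θ₁₂ = bearing GT1→CS-70 = 71.496°
dₓₜ = R·arcsin(sin δ₁₃ · sin(θ₁₃ − θ₁₂)) = 6372.8·arcsin(0.72104·sin(106.419°)) = 4867.260 km
|dₓₜ| = 4867.260 km

4867 km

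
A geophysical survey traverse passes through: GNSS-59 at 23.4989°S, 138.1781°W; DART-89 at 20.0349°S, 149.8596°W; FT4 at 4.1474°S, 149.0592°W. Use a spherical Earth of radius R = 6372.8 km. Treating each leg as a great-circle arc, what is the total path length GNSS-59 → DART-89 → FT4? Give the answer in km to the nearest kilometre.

3035 km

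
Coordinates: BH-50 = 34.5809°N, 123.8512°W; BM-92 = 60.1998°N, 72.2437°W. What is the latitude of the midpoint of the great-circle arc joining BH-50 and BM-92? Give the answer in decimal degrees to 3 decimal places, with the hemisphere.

Bx = cos φ₂ cos Δλ = 0.308645,  By = cos φ₂ sin Δλ = 0.389518
φₘ = atan2(sin φ₁ + sin φ₂, √((cos φ₁ + Bx)² + By²)) = 50.17080°
λₘ = λ₁ + atan2(By, cos φ₁ + Bx) = -104.86255°

50.171°N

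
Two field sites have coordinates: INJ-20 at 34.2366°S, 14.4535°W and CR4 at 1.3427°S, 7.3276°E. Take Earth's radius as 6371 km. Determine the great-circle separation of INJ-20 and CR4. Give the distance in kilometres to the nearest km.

Δφ = 32.8939°,  Δλ = 21.7811°
a = sin²(Δφ/2) + cos φ₁ cos φ₂ sin²(Δλ/2) = 0.109664
c = 2·arcsin(√a) = 0.675055 rad = 38.6778°
d = R·c = 6371 × 0.675055 = 4300.8 km

4301 km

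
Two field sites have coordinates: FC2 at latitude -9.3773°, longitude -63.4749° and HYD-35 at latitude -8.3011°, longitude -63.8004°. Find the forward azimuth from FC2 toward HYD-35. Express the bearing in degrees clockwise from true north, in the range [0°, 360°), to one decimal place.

Δλ = -0.3255°
y = sin Δλ · cos φ₂ = -0.005621
x = cos φ₁ sin φ₂ − sin φ₁ cos φ₂ cos Δλ = 0.018780
θ = atan2(y, x) = -16.6646° → 343.3354° (mod 360°)

343.3°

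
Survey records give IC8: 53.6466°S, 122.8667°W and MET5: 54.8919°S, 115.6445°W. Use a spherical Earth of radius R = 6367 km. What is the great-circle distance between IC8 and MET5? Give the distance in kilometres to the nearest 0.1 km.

488.4 km

Δφ = -1.2453°,  Δλ = 7.2222°
a = sin²(Δφ/2) + cos φ₁ cos φ₂ sin²(Δλ/2) = 0.001470
c = 2·arcsin(√a) = 0.076712 rad = 4.3953°
d = R·c = 6367 × 0.076712 = 488.4 km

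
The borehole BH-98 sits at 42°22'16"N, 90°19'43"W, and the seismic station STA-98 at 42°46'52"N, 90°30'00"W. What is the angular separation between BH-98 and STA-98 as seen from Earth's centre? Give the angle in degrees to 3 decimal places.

0.429°

BH-98: φ = +42.37111°, λ = -90.32861°
STA-98: φ = +42.78111°, λ = -90.50000°
Δφ = 0.4100°,  Δλ = -0.1714°
a = sin²(Δφ/2) + cos φ₁ cos φ₂ sin²(Δλ/2) = 0.000014
c = 2·arcsin(√a) = 0.007487 rad = 0.4290°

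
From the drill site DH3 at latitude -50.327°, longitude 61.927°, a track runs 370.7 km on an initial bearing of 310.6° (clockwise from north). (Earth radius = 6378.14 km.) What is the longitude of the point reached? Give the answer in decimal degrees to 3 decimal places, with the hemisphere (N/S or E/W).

58.141°E

δ = d/R = 370.7/6378.14 = 0.058120 rad
φ₂ = arcsin(sin φ₁ cos δ + cos φ₁ sin δ cos θ)
   = arcsin(-0.76970·0.99831 + 0.63841·0.05809·0.65077) = -48.09625°
λ₂ = λ₁ + atan2(sin θ sin δ cos φ₁, cos δ − sin φ₁ sin φ₂) = 58.14065°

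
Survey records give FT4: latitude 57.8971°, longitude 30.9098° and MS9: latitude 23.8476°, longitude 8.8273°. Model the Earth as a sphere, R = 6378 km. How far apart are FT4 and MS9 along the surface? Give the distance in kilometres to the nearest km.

4179 km

Δφ = -34.0495°,  Δλ = -22.0825°
a = sin²(Δφ/2) + cos φ₁ cos φ₂ sin²(Δλ/2) = 0.103551
c = 2·arcsin(√a) = 0.655246 rad = 37.5429°
d = R·c = 6378 × 0.655246 = 4179.2 km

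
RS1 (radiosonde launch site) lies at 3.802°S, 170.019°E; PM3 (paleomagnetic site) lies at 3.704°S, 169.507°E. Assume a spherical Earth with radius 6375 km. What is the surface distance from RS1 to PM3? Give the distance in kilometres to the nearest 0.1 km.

57.9 km

Δφ = 0.0980°,  Δλ = -0.5120°
a = sin²(Δφ/2) + cos φ₁ cos φ₂ sin²(Δλ/2) = 0.000021
c = 2·arcsin(√a) = 0.009079 rad = 0.5202°
d = R·c = 6375 × 0.009079 = 57.9 km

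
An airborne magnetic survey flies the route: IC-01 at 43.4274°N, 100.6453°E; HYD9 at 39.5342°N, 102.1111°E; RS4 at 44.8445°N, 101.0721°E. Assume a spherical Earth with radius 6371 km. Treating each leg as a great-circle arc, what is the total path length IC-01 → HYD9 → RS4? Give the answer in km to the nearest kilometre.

1046 km

IC-01→HYD9: c = 0.070597 rad, d = 449.77 km
HYD9→RS4: c = 0.093649 rad, d = 596.64 km
Total = 449.77 + 596.64 = 1046.41 km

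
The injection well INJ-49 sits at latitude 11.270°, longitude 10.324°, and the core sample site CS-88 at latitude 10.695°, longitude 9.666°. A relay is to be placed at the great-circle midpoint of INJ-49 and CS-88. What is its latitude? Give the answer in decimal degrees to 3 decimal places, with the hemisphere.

Bx = cos φ₂ cos Δλ = 0.982564,  By = cos φ₂ sin Δλ = -0.011285
φₘ = atan2(sin φ₁ + sin φ₂, √((cos φ₁ + Bx)² + By²)) = 10.98268°
λₘ = λ₁ + atan2(By, cos φ₁ + Bx) = 9.99468°

10.983°N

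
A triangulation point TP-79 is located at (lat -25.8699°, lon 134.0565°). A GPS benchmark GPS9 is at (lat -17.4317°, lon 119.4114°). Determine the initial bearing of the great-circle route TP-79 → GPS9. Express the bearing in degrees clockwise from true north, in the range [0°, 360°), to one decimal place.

Δλ = -14.6451°
y = sin Δλ · cos φ₂ = -0.241220
x = cos φ₁ sin φ₂ − sin φ₁ cos φ₂ cos Δλ = 0.133217
θ = atan2(y, x) = -61.0896° → 298.9104° (mod 360°)

298.9°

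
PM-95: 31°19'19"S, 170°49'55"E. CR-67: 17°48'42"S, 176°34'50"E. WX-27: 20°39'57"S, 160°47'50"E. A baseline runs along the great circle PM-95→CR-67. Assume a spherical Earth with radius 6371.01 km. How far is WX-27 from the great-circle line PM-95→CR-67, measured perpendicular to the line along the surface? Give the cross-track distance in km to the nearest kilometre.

1403 km

PM-95: φ = -31.32194°, λ = +170.83194°
CR-67: φ = -17.81167°, λ = +176.58056°
WX-27: φ = -20.66583°, λ = +160.79722°
δ₁₃ = central angle PM-95→WX-27 = 0.243386 rad  (haversine)
θ₁₃ = bearing PM-95→WX-27 = 317.428°,  θ₁₂ = bearing PM-95→CR-67 = 22.421°
dₓₜ = R·arcsin(sin δ₁₃ · sin(θ₁₃ − θ₁₂)) = 6371.01·arcsin(0.24099·sin(295.008°)) = -1402.722 km
|dₓₜ| = 1402.722 km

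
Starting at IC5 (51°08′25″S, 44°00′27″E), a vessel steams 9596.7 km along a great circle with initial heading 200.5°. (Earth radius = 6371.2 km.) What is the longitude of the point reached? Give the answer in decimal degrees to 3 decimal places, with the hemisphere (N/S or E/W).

IC5: φ = -51.14028°, λ = +44.00750°
δ = d/R = 9596.7/6371.2 = 1.506263 rad
φ₂ = arcsin(sin φ₁ cos δ + cos φ₁ sin δ cos θ)
   = arcsin(-0.77868·0.06449 + 0.62742·0.99792·-0.93667) = -39.54442°
λ₂ = λ₁ + atan2(sin θ sin δ cos φ₁, cos δ − sin φ₁ sin φ₂) = -109.04318°

109.043°W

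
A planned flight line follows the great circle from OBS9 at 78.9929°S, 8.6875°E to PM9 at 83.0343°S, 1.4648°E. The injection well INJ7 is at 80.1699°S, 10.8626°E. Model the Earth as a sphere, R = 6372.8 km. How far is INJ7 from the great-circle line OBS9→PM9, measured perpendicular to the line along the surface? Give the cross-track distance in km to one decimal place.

δ₁₃ = central angle OBS9→INJ7 = 0.021656 rad  (haversine)
θ₁₃ = bearing OBS9→INJ7 = 162.588°,  θ₁₂ = bearing OBS9→PM9 = 192.051°
dₓₜ = R·arcsin(sin δ₁₃ · sin(θ₁₃ − θ₁₂)) = 6372.8·arcsin(0.02165·sin(-29.463°)) = -67.876 km
|dₓₜ| = 67.876 km

67.9 km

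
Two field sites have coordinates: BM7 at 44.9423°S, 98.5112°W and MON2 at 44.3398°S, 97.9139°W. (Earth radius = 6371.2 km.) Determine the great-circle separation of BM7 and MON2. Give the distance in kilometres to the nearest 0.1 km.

82.0 km

Δφ = 0.6025°,  Δλ = 0.5973°
a = sin²(Δφ/2) + cos φ₁ cos φ₂ sin²(Δλ/2) = 0.000041
c = 2·arcsin(√a) = 0.012868 rad = 0.7373°
d = R·c = 6371.2 × 0.012868 = 82.0 km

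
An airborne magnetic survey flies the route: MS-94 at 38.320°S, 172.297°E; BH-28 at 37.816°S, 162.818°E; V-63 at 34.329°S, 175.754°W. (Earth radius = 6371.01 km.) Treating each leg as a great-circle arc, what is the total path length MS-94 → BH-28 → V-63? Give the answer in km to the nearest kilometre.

2791 km

MS-94→BH-28: c = 0.130486 rad, d = 831.33 km
BH-28→V-63: c = 0.307628 rad, d = 1959.90 km
Total = 831.33 + 1959.90 = 2791.23 km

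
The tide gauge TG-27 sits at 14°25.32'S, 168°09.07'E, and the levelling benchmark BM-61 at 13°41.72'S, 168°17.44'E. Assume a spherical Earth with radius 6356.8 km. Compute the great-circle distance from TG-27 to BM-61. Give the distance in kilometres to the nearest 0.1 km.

82.0 km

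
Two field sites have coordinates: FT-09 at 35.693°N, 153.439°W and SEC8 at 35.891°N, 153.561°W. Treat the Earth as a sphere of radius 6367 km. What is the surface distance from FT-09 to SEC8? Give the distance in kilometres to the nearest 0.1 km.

Δφ = 0.1980°,  Δλ = -0.1220°
a = sin²(Δφ/2) + cos φ₁ cos φ₂ sin²(Δλ/2) = 0.000004
c = 2·arcsin(√a) = 0.003863 rad = 0.2214°
d = R·c = 6367 × 0.003863 = 24.6 km

24.6 km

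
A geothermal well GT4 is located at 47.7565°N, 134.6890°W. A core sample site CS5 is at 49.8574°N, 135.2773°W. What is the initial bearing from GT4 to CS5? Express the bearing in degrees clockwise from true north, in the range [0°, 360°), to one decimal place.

Δλ = -0.5883°
y = sin Δλ · cos φ₂ = -0.006619
x = cos φ₁ sin φ₂ − sin φ₁ cos φ₂ cos Δλ = 0.036685
θ = atan2(y, x) = -10.2285° → 349.7715° (mod 360°)

349.8°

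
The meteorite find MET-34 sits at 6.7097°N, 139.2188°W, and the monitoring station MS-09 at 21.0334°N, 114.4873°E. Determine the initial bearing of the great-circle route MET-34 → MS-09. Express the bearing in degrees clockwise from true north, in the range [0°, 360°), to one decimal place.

Δλ = -106.2939°
y = sin Δλ · cos φ₂ = -0.895883
x = cos φ₁ sin φ₂ − sin φ₁ cos φ₂ cos Δλ = 0.387051
θ = atan2(y, x) = -66.6341° → 293.3659° (mod 360°)

293.4°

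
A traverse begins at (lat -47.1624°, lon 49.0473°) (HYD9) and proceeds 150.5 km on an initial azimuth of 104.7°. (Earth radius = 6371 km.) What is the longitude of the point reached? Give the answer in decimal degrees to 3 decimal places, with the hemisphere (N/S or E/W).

δ = d/R = 150.5/6371 = 0.023623 rad
φ₂ = arcsin(sin φ₁ cos δ + cos φ₁ sin δ cos θ)
   = arcsin(-0.73328·0.99972 + 0.67992·0.02362·-0.25376) = -47.48959°
λ₂ = λ₁ + atan2(sin θ sin δ cos φ₁, cos δ − sin φ₁ sin φ₂) = 50.98493°

50.985°E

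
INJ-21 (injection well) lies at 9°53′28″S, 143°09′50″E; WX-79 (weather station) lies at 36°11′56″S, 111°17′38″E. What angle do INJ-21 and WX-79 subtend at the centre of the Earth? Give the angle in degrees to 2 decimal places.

39.05°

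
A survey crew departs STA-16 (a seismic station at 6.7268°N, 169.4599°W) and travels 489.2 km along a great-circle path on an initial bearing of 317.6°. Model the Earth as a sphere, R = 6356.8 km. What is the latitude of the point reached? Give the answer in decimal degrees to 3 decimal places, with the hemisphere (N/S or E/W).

9.972°N

δ = d/R = 489.2/6356.8 = 0.076957 rad
φ₂ = arcsin(sin φ₁ cos δ + cos φ₁ sin δ cos θ)
   = arcsin(0.11714·0.99704 + 0.99312·0.07688·0.73846) = 9.97224°
λ₂ = λ₁ + atan2(sin θ sin δ cos φ₁, cos δ − sin φ₁ sin φ₂) = -172.47713°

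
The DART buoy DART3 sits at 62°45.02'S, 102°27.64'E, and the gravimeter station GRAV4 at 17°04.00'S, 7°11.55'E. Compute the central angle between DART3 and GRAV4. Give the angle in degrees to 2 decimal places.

77.25°

DART3: φ = -62.75033°, λ = +102.46067°
GRAV4: φ = -17.06667°, λ = +7.19250°
Δφ = 45.6837°,  Δλ = -95.2682°
a = sin²(Δφ/2) + cos φ₁ cos φ₂ sin²(Δλ/2) = 0.389638
c = 2·arcsin(√a) = 1.348239 rad = 77.2484°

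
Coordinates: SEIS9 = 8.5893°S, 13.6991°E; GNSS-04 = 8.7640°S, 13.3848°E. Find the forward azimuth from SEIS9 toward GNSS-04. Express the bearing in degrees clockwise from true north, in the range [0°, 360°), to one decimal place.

240.6°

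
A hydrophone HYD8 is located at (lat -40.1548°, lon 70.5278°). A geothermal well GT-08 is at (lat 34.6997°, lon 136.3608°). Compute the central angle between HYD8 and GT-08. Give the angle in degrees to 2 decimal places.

96.31°

Δφ = 74.8545°,  Δλ = 65.8330°
a = sin²(Δφ/2) + cos φ₁ cos φ₂ sin²(Δλ/2) = 0.554923
c = 2·arcsin(√a) = 1.680865 rad = 96.3065°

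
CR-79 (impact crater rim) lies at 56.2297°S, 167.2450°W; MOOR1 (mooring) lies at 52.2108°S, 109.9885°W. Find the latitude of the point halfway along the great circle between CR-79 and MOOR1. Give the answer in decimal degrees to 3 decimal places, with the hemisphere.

57.674°S

Bx = cos φ₂ cos Δλ = 0.331428,  By = cos φ₂ sin Δλ = 0.515391
φₘ = atan2(sin φ₁ + sin φ₂, √((cos φ₁ + Bx)² + By²)) = -57.67425°
λₘ = λ₁ + atan2(By, cos φ₁ + Bx) = -137.09450°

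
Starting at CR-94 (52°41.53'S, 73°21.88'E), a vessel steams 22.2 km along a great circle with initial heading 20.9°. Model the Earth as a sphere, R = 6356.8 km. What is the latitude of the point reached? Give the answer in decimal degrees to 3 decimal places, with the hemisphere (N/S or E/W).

52.505°S

CR-94: φ = -52.69217°, λ = +73.36467°
δ = d/R = 22.2/6356.8 = 0.003492 rad
φ₂ = arcsin(sin φ₁ cos δ + cos φ₁ sin δ cos θ)
   = arcsin(-0.79539·0.99999 + 0.60610·0.00349·0.93420) = -52.50518°
λ₂ = λ₁ + atan2(sin θ sin δ cos φ₁, cos δ − sin φ₁ sin φ₂) = 73.48194°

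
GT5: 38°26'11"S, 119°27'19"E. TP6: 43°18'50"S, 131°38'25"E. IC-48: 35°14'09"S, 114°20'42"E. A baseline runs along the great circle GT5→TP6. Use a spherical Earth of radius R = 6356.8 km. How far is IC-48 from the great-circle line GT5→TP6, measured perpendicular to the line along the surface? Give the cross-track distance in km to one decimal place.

GT5: φ = -38.43639°, λ = +119.45528°
TP6: φ = -43.31389°, λ = +131.64028°
IC-48: φ = -35.23583°, λ = +114.34500°
δ₁₃ = central angle GT5→IC-48 = 0.090616 rad  (haversine)
θ₁₃ = bearing GT5→IC-48 = 306.489°,  θ₁₂ = bearing GT5→TP6 = 121.799°
dₓₜ = R·arcsin(sin δ₁₃ · sin(θ₁₃ − θ₁₂)) = 6356.8·arcsin(0.09049·sin(184.690°)) = -47.037 km
|dₓₜ| = 47.037 km

47.0 km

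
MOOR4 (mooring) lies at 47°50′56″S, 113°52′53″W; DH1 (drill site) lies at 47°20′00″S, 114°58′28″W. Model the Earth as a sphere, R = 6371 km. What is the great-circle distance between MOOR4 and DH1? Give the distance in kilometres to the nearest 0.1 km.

MOOR4: φ = -47.84889°, λ = -113.88139°
DH1: φ = -47.33333°, λ = -114.97444°
Δφ = 0.5156°,  Δλ = -1.0931°
a = sin²(Δφ/2) + cos φ₁ cos φ₂ sin²(Δλ/2) = 0.000062
c = 2·arcsin(√a) = 0.015700 rad = 0.8996°
d = R·c = 6371 × 0.015700 = 100.0 km

100.0 km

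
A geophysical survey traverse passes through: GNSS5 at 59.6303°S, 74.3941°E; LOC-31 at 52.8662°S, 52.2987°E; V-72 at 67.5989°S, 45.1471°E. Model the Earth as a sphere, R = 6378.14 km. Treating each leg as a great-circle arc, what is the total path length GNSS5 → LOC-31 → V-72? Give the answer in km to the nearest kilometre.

3234 km

GNSS5→LOC-31: c = 0.242982 rad, d = 1549.77 km
LOC-31→V-72: c = 0.264080 rad, d = 1684.34 km
Total = 1549.77 + 1684.34 = 3234.11 km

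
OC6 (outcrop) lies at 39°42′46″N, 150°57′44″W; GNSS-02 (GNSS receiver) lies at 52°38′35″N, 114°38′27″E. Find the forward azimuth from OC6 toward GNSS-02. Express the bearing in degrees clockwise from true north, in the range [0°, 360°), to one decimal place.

OC6: φ = +39.71278°, λ = -150.96222°
GNSS-02: φ = +52.64306°, λ = +114.64083°
Δλ = -94.3969°
y = sin Δλ · cos φ₂ = -0.604993
x = cos φ₁ sin φ₂ − sin φ₁ cos φ₂ cos Δλ = 0.641183
θ = atan2(y, x) = -43.3365° → 316.6635° (mod 360°)

316.7°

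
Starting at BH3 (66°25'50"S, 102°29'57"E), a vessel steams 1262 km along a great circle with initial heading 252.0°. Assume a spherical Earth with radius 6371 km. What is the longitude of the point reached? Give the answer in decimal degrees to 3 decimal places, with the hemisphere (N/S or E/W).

73.402°E

BH3: φ = -66.43056°, λ = +102.49917°
δ = d/R = 1262/6371 = 0.198085 rad
φ₂ = arcsin(sin φ₁ cos δ + cos φ₁ sin δ cos θ)
   = arcsin(-0.91658·0.98045 + 0.39986·0.19679·-0.30902) = -67.36407°
λ₂ = λ₁ + atan2(sin θ sin δ cos φ₁, cos δ − sin φ₁ sin φ₂) = 73.40214°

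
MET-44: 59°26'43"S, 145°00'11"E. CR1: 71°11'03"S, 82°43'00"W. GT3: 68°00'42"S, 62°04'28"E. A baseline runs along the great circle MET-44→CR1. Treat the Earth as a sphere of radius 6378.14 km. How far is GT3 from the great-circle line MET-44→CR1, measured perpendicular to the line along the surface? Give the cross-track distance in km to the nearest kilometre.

3304 km

MET-44: φ = -59.44528°, λ = +145.00306°
CR1: φ = -71.18417°, λ = -82.71667°
GT3: φ = -68.01167°, λ = +62.07444°
δ₁₃ = central angle MET-44→GT3 = 0.605994 rad  (haversine)
θ₁₃ = bearing MET-44→GT3 = 220.720°,  θ₁₂ = bearing MET-44→CR1 = 160.343°
dₓₜ = R·arcsin(sin δ₁₃ · sin(θ₁₃ − θ₁₂)) = 6378.14·arcsin(0.56958·sin(60.376°)) = 3303.777 km
|dₓₜ| = 3303.777 km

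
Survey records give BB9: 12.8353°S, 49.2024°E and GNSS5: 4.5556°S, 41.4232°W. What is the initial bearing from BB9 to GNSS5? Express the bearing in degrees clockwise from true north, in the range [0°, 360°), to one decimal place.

265.4°

Δλ = -90.6256°
y = sin Δλ · cos φ₂ = -0.996781
x = cos φ₁ sin φ₂ − sin φ₁ cos φ₂ cos Δλ = -0.079860
θ = atan2(y, x) = -94.5806° → 265.4194° (mod 360°)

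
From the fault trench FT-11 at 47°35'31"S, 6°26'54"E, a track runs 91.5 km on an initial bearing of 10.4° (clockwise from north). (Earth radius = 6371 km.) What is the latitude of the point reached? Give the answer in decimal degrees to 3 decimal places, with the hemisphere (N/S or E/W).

46.782°S

FT-11: φ = -47.59194°, λ = +6.44833°
δ = d/R = 91.5/6371 = 0.014362 rad
φ₂ = arcsin(sin φ₁ cos δ + cos φ₁ sin δ cos θ)
   = arcsin(-0.73836·0.99990 + 0.67441·0.01436·0.98357) = -46.78238°
λ₂ = λ₁ + atan2(sin θ sin δ cos φ₁, cos δ − sin φ₁ sin φ₂) = 6.66525°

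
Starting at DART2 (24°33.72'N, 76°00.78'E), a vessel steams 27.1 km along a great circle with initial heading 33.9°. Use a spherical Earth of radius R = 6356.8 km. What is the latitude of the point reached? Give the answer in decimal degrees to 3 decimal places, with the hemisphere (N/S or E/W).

24.765°N

DART2: φ = +24.56200°, λ = +76.01300°
δ = d/R = 27.1/6356.8 = 0.004263 rad
φ₂ = arcsin(sin φ₁ cos δ + cos φ₁ sin δ cos θ)
   = arcsin(0.41568·0.99999 + 0.90951·0.00426·0.83001) = 24.76466°
λ₂ = λ₁ + atan2(sin θ sin δ cos φ₁, cos δ − sin φ₁ sin φ₂) = 76.16303°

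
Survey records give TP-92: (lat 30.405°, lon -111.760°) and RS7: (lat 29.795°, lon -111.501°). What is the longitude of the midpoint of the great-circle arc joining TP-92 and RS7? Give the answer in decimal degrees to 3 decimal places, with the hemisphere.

111.630°W

Bx = cos φ₂ cos Δλ = 0.867800,  By = cos φ₂ sin Δλ = 0.003923
φₘ = atan2(sin φ₁ + sin φ₂, √((cos φ₁ + Bx)² + By²)) = 30.10006°
λₘ = λ₁ + atan2(By, cos φ₁ + Bx) = -111.63010°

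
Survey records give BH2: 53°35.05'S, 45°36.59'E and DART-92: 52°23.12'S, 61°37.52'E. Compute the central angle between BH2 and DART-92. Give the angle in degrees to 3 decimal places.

BH2: φ = -53.58417°, λ = +45.60983°
DART-92: φ = -52.38533°, λ = +61.62533°
Δφ = 1.1988°,  Δλ = 16.0155°
a = sin²(Δφ/2) + cos φ₁ cos φ₂ sin²(Δλ/2) = 0.007141
c = 2·arcsin(√a) = 0.169210 rad = 9.6950°

9.695°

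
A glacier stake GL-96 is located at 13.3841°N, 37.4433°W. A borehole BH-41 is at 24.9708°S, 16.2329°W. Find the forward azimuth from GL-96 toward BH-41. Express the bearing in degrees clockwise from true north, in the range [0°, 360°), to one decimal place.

151.6°

Δλ = 21.2104°
y = sin Δλ · cos φ₂ = 0.327974
x = cos φ₁ sin φ₂ − sin φ₁ cos φ₂ cos Δλ = -0.606316
θ = atan2(y, x) = 151.5897° → 151.5897° (mod 360°)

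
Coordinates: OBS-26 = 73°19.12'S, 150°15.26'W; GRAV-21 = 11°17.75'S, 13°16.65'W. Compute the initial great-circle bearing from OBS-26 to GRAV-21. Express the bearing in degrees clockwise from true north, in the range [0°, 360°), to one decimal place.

138.0°

OBS-26: φ = -73.31867°, λ = -150.25433°
GRAV-21: φ = -11.29583°, λ = -13.27750°
Δλ = 136.9768°
y = sin Δλ · cos φ₂ = 0.669077
x = cos φ₁ sin φ₂ − sin φ₁ cos φ₂ cos Δλ = -0.742971
θ = atan2(y, x) = 137.9956° → 137.9956° (mod 360°)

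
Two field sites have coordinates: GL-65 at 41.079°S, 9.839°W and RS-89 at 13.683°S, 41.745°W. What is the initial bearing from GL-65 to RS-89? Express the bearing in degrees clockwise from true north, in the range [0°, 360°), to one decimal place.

305.3°

Δλ = -31.9060°
y = sin Δλ · cos φ₂ = -0.513527
x = cos φ₁ sin φ₂ − sin φ₁ cos φ₂ cos Δλ = 0.363678
θ = atan2(y, x) = -54.6940° → 305.3060° (mod 360°)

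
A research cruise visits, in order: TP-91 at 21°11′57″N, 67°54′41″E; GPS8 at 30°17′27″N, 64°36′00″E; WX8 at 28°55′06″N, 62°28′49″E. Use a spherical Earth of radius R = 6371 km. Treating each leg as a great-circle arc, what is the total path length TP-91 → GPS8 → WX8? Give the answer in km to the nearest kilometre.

1319 km

TP-91: φ = +21.19917°, λ = +67.91139°
GPS8: φ = +30.29083°, λ = +64.60000°
WX8: φ = +28.91833°, λ = +62.48028°
TP-91→GPS8: c = 0.166971 rad, d = 1063.77 km
GPS8→WX8: c = 0.040105 rad, d = 255.51 km
Total = 1063.77 + 255.51 = 1319.28 km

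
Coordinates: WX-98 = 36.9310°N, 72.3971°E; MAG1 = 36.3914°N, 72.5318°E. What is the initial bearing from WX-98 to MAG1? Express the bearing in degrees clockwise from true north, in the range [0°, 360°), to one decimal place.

Δλ = 0.1347°
y = sin Δλ · cos φ₂ = 0.001892
x = cos φ₁ sin φ₂ − sin φ₁ cos φ₂ cos Δλ = -0.009416
θ = atan2(y, x) = 168.6362° → 168.6362° (mod 360°)

168.6°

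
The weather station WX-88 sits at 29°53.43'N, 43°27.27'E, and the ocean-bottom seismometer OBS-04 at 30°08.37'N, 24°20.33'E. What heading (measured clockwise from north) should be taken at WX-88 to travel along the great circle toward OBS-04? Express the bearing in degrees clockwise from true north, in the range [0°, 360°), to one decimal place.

275.7°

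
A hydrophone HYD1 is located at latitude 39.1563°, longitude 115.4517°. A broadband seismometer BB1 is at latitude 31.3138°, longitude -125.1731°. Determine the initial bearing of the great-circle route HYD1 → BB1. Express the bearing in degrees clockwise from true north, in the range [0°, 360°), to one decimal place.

Δλ = 119.3752°
y = sin Δλ · cos φ₂ = 0.744489
x = cos φ₁ sin φ₂ − sin φ₁ cos φ₂ cos Δλ = 0.667627
θ = atan2(y, x) = 48.1155° → 48.1155° (mod 360°)

48.1°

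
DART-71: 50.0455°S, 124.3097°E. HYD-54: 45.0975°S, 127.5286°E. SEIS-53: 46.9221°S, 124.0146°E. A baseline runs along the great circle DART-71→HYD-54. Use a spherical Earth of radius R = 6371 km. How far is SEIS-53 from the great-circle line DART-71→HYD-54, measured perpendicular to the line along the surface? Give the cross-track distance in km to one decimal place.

δ₁₃ = central angle DART-71→SEIS-53 = 0.054620 rad  (haversine)
θ₁₃ = bearing DART-71→SEIS-53 = 356.306°,  θ₁₂ = bearing DART-71→HYD-54 = 24.898°
dₓₜ = R·arcsin(sin δ₁₃ · sin(θ₁₃ − θ₁₂)) = 6371·arcsin(0.05459·sin(331.407°)) = -166.474 km
|dₓₜ| = 166.474 km

166.5 km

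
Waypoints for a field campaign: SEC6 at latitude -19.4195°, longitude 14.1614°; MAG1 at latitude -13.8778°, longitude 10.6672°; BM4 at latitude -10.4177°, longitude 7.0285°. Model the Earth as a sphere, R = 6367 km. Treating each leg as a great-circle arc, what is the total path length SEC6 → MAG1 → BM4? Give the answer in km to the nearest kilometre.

SEC6→MAG1: c = 0.112984 rad, d = 719.37 km
MAG1→BM4: c = 0.086603 rad, d = 551.40 km
Total = 719.37 + 551.40 = 1270.77 km

1271 km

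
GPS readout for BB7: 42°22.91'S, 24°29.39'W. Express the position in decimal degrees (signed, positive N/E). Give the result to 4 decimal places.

lat: 42.3818° S → -42.3818°
lon: 24.4898° W → -24.4898°

-42.3818°, -24.4898°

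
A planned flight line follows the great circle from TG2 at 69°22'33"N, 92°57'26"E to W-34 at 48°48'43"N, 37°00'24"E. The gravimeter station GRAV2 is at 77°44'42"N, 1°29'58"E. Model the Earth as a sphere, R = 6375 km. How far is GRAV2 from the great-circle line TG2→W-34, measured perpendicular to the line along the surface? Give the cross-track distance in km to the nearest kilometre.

TG2: φ = +69.37583°, λ = +92.95722°
W-34: φ = +48.81194°, λ = +37.00667°
GRAV2: φ = +77.74500°, λ = +1.49944°
δ₁₃ = central angle TG2→GRAV2 = 0.420997 rad  (haversine)
θ₁₃ = bearing TG2→GRAV2 = 328.719°,  θ₁₂ = bearing TG2→W-34 = 261.658°
dₓₜ = R·arcsin(sin δ₁₃ · sin(θ₁₃ − θ₁₂)) = 6375·arcsin(0.40867·sin(67.062°)) = 2459.850 km
|dₓₜ| = 2459.850 km

2460 km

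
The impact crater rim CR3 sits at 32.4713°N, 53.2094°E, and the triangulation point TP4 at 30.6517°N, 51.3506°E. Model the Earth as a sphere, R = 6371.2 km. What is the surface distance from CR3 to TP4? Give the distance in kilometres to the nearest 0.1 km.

Δφ = -1.8196°,  Δλ = -1.8588°
a = sin²(Δφ/2) + cos φ₁ cos φ₂ sin²(Δλ/2) = 0.000443
c = 2·arcsin(√a) = 0.042102 rad = 2.4123°
d = R·c = 6371.2 × 0.042102 = 268.2 km

268.2 km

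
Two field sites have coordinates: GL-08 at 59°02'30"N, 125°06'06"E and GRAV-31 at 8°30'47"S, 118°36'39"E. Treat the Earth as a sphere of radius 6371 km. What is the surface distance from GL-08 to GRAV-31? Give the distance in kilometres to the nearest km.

7534 km

GL-08: φ = +59.04167°, λ = +125.10167°
GRAV-31: φ = -8.51306°, λ = +118.61083°
Δφ = -67.5547°,  Δλ = -6.4908°
a = sin²(Δφ/2) + cos φ₁ cos φ₂ sin²(Δλ/2) = 0.310730
c = 2·arcsin(√a) = 1.182578 rad = 67.7567°
d = R·c = 6371 × 1.182578 = 7534.2 km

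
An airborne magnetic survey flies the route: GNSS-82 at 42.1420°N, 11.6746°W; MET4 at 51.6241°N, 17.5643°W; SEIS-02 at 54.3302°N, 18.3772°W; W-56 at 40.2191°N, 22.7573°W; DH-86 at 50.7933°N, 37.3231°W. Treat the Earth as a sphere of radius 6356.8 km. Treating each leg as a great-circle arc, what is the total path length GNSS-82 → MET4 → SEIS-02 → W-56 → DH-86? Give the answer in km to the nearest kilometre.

4671 km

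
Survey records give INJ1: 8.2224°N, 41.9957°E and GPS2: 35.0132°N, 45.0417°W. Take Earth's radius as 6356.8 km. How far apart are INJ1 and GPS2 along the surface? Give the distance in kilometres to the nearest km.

9195 km

Δφ = 26.7908°,  Δλ = -87.0374°
a = sin²(Δφ/2) + cos φ₁ cos φ₂ sin²(Δλ/2) = 0.438024
c = 2·arcsin(√a) = 1.446524 rad = 82.8797°
d = R·c = 6356.8 × 1.446524 = 9195.3 km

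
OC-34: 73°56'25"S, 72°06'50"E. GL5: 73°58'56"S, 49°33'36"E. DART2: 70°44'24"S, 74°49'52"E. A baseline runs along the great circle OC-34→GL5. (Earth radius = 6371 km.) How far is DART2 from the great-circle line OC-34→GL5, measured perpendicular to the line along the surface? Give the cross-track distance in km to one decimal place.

OC-34: φ = -73.94028°, λ = +72.11389°
GL5: φ = -73.98222°, λ = +49.56000°
DART2: φ = -70.74000°, λ = +74.83111°
δ₁₃ = central angle OC-34→DART2 = 0.057664 rad  (haversine)
θ₁₃ = bearing OC-34→DART2 = 15.744°,  θ₁₂ = bearing OC-34→GL5 = 258.771°
dₓₜ = R·arcsin(sin δ₁₃ · sin(θ₁₃ − θ₁₂)) = 6371·arcsin(0.05763·sin(-243.027°)) = 327.377 km
|dₓₜ| = 327.377 km

327.4 km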